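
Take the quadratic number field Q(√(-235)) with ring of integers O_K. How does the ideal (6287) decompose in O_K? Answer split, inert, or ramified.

p is inert

Since -235 ≡ 1 mod 4, the ring of integers is ℤ[(1+√-235)/2] with discriminant -235.
Since gcd(6287, -235) = 1 the prime 6287 does not ramify.
Legendre symbol by Euler's criterion: (-235/6287) ≡ (-235)^3143 ≡ 6286 (mod 6287), i.e. (-235/6287) = -1.
Legendre symbol -1 ⇒ 6287 is inert.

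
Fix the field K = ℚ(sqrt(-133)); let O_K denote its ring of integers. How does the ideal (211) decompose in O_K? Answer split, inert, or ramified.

split

Since -133 ≢ 1 mod 4, the ring of integers is ℤ[√-133] with discriminant 4·(-133) = -532.
Since gcd(211, -532) = 1 the prime 211 does not ramify.
Legendre symbol by Euler's criterion: (-133/211) ≡ (-133)^105 ≡ 1 (mod 211), i.e. (-133/211) = 1.
d is a quadratic residue mod p, hence 211 splits in O_K.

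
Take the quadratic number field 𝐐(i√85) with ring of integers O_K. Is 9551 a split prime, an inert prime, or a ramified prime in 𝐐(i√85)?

split

Since -85 ≢ 1 mod 4, the ring of integers is ℤ[√-85] with discriminant 4·(-85) = -340.
disc(K) = -340 is not divisible by 9551; 9551 is unramified.
(-85/9551) = 9466^4775 mod 9551 = 1, giving Legendre symbol 1.
Legendre symbol 1 ⇒ 9551 is split.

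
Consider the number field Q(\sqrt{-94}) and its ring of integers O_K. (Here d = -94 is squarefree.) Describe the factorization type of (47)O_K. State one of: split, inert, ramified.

Since -94 ≢ 1 mod 4, the ring of integers is ℤ[√-94] with discriminant 4·(-94) = -376.
Ramification test: 47 | -376. The prime 47 ramifies in K.

ramifies in O_K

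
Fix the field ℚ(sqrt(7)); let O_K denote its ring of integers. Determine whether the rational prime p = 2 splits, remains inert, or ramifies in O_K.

7 mod 4 = 3, hence disc K = 4·7 = 28 and O_K = ℤ[√7].
Ramification test: 2 | 28. The prime 2 ramifies in K.

p ramifies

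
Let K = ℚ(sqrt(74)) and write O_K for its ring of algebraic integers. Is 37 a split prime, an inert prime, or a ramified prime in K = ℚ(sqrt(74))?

d = 74 ≡ 2 (mod 4), so O_K = ℤ[√74] and disc(K) = 4d = 296.
disc(K) = 296 = 37·8, so p = 37 is ramified.

ramifies in O_K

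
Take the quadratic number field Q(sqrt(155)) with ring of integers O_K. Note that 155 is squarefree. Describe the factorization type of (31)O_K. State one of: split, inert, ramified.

31 is ramified

Since 155 ≢ 1 mod 4, the ring of integers is ℤ[√155] with discriminant 4·155 = 620.
disc(K) = 620 = 31·20, so p = 31 is ramified.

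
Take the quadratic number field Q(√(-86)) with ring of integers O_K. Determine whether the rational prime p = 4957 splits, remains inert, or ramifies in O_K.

p splits

-86 mod 4 = 2, hence disc K = 4·(-86) = -344 and O_K = ℤ[√-86].
4957 ∤ -344, so 4957 is unramified.
Compute (-86/4957) via Euler: 4871^((4957-1)/2) mod 4957 = 1, so (-86/4957) = 1.
(-86/4957) = 1, so 4957 splits.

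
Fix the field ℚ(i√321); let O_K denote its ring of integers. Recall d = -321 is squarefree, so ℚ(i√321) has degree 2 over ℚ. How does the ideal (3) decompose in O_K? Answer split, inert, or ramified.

Since -321 ≢ 1 mod 4, the ring of integers is ℤ[√-321] with discriminant 4·(-321) = -1284.
disc(K) = -1284 = 3·(-428), so p = 3 is ramified.

ramifies in O_K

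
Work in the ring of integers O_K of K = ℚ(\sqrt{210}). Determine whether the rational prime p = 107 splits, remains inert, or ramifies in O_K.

Since 210 ≢ 1 mod 4, the ring of integers is ℤ[√210] with discriminant 4·210 = 840.
107 ∤ 840, so 107 is unramified.
Legendre symbol by Euler's criterion: (210/107) ≡ 210^53 ≡ 106 (mod 107), i.e. (210/107) = -1.
Legendre symbol -1 ⇒ 107 is inert.

remains prime (inert)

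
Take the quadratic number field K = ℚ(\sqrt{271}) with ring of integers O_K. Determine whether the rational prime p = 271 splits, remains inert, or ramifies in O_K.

ramified

271 mod 4 = 3, hence disc K = 4·271 = 1084 and O_K = ℤ[√271].
271 divides disc(K) = 1084, so 271 ramifies.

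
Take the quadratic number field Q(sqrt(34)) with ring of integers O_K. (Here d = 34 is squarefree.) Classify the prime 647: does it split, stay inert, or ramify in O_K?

Since 34 ≢ 1 mod 4, the ring of integers is ℤ[√34] with discriminant 4·34 = 136.
647 ∤ 136, so 647 is unramified.
Compute (34/647) via Euler: 34^((647-1)/2) mod 647 = 1, so (34/647) = 1.
(34/647) = 1, so 647 splits.

split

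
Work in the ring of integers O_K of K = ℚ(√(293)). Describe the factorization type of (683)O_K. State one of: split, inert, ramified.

Since 293 ≡ 1 mod 4, the ring of integers is ℤ[(1+√293)/2] with discriminant 293.
disc(K) = 293 is not divisible by 683; 683 is unramified.
Euler's criterion: 293^341 mod 683 = 1. Thus (293|683) = 1.
Legendre symbol 1 ⇒ 683 is split.

683 splits in O_K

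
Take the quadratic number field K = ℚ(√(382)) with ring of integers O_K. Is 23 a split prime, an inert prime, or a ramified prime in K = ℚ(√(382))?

382 mod 4 = 2, hence disc K = 4·382 = 1528 and O_K = ℤ[√382].
Since gcd(23, 1528) = 1 the prime 23 does not ramify.
Euler's criterion: 382^11 mod 23 = 22. Thus (382|23) = -1.
d is a non-residue mod p, hence 23 remains inert in O_K.

p is inert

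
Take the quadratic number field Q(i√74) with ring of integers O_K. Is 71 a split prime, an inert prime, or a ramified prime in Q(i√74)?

-74 mod 4 = 2, hence disc K = 4·(-74) = -296 and O_K = ℤ[√-74].
Since gcd(71, -296) = 1 the prime 71 does not ramify.
(-74/71) = 68^35 mod 71 = 70, giving Legendre symbol -1.
(-74/71) = -1, so 71 is inert.

71 remains inert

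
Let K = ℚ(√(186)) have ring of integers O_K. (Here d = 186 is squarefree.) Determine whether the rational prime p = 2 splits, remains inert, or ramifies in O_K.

ramified — (2) = 𝔭²

d = 186 ≡ 2 (mod 4), so O_K = ℤ[√186] and disc(K) = 4d = 744.
2 divides disc(K) = 744, so 2 ramifies.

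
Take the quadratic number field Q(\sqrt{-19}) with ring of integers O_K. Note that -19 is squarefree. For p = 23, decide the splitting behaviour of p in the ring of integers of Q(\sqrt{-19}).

-19 mod 4 = 1, hence disc K = -19 and O_K = ℤ[(1+√-19)/2].
Since gcd(23, -19) = 1 the prime 23 does not ramify.
Compute (-19/23) via Euler: 4^((23-1)/2) mod 23 = 1, so (-19/23) = 1.
(-19/23) = 1, so 23 splits.

23 splits in O_K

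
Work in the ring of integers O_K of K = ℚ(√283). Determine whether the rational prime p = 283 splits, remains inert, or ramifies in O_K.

d = 283 ≡ 3 (mod 4), so O_K = ℤ[√283] and disc(K) = 4d = 1132.
Ramification test: 283 | 1132. The prime 283 ramifies in K.

p ramifies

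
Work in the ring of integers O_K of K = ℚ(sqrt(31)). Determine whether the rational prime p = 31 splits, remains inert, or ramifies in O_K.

ramified

Since 31 ≢ 1 mod 4, the ring of integers is ℤ[√31] with discriminant 4·31 = 124.
Ramification test: 31 | 124. The prime 31 ramifies in K.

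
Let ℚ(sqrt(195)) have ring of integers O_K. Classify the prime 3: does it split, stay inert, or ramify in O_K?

ramifies in O_K

195 mod 4 = 3, hence disc K = 4·195 = 780 and O_K = ℤ[√195].
disc(K) = 780 = 3·260, so p = 3 is ramified.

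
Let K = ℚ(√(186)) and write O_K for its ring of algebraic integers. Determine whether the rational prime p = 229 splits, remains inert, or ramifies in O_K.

d = 186 ≡ 2 (mod 4), so O_K = ℤ[√186] and disc(K) = 4d = 744.
229 ∤ 744, so 229 is unramified.
(186/229) = 186^114 mod 229 = 1, giving Legendre symbol 1.
(186/229) = 1, so 229 splits.

229 splits in O_K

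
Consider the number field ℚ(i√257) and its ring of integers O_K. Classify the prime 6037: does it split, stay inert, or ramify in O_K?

remains prime (inert)

-257 mod 4 = 3, hence disc K = 4·(-257) = -1028 and O_K = ℤ[√-257].
6037 ∤ -1028, so 6037 is unramified.
Legendre symbol by Euler's criterion: (-257/6037) ≡ (-257)^3018 ≡ 6036 (mod 6037), i.e. (-257/6037) = -1.
(-257/6037) = -1, so 6037 is inert.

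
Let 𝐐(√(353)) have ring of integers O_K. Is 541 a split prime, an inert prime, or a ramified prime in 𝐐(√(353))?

split — (541) = 𝔭₁𝔭₂ with 𝔭₁ ≠ 𝔭₂

Since 353 ≡ 1 mod 4, the ring of integers is ℤ[(1+√353)/2] with discriminant 353.
541 ∤ 353, so 541 is unramified.
Compute (353/541) via Euler: 353^((541-1)/2) mod 541 = 1, so (353/541) = 1.
Legendre symbol 1 ⇒ 541 is split.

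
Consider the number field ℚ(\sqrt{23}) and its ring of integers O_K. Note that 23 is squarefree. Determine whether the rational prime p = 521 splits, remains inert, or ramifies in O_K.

inert

23 mod 4 = 3, hence disc K = 4·23 = 92 and O_K = ℤ[√23].
521 ∤ 92, so 521 is unramified.
Legendre symbol by Euler's criterion: (23/521) ≡ 23^260 ≡ 520 (mod 521), i.e. (23/521) = -1.
(23/521) = -1, so 521 is inert.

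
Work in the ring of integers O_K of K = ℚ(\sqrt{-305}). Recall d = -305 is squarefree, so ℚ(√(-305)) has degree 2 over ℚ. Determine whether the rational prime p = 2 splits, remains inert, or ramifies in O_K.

ramified — (2) = 𝔭²

-305 mod 4 = 3, hence disc K = 4·(-305) = -1220 and O_K = ℤ[√-305].
disc(K) = -1220 = 2·(-610), so p = 2 is ramified.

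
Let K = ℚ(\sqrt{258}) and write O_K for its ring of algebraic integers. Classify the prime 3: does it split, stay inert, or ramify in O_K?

Since 258 ≢ 1 mod 4, the ring of integers is ℤ[√258] with discriminant 4·258 = 1032.
3 divides disc(K) = 1032, so 3 ramifies.

ramified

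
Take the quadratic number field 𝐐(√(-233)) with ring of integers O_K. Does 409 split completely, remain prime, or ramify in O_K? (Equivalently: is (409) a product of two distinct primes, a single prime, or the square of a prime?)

Since -233 ≢ 1 mod 4, the ring of integers is ℤ[√-233] with discriminant 4·(-233) = -932.
disc(K) = -932 is not divisible by 409; 409 is unramified.
(-233/409) = 176^204 mod 409 = 408, giving Legendre symbol -1.
d is a non-residue mod p, hence 409 remains inert in O_K.

409 remains inert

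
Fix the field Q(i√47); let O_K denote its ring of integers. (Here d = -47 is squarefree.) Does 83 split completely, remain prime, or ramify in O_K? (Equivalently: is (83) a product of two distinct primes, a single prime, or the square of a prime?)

-47 mod 4 = 1, hence disc K = -47 and O_K = ℤ[(1+√-47)/2].
83 ∤ -47, so 83 is unramified.
Legendre symbol by Euler's criterion: (-47/83) ≡ (-47)^41 ≡ 1 (mod 83), i.e. (-47/83) = 1.
d is a quadratic residue mod p, hence 83 splits in O_K.

split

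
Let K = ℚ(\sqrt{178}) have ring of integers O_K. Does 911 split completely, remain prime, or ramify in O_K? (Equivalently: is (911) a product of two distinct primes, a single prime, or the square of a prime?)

split — (911) = 𝔭₁𝔭₂ with 𝔭₁ ≠ 𝔭₂

d = 178 ≡ 2 (mod 4), so O_K = ℤ[√178] and disc(K) = 4d = 712.
911 ∤ 712, so 911 is unramified.
Legendre symbol by Euler's criterion: (178/911) ≡ 178^455 ≡ 1 (mod 911), i.e. (178/911) = 1.
d is a quadratic residue mod p, hence 911 splits in O_K.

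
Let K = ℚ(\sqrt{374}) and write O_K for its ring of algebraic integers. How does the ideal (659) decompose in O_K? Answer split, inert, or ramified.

Since 374 ≢ 1 mod 4, the ring of integers is ℤ[√374] with discriminant 4·374 = 1496.
disc(K) = 1496 is not divisible by 659; 659 is unramified.
Euler's criterion: 374^329 mod 659 = 658. Thus (374|659) = -1.
Legendre symbol -1 ⇒ 659 is inert.

659 remains inert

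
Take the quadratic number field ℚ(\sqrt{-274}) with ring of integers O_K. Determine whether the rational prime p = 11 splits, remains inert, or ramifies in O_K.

Since -274 ≢ 1 mod 4, the ring of integers is ℤ[√-274] with discriminant 4·(-274) = -1096.
disc(K) = -1096 is not divisible by 11; 11 is unramified.
Euler's criterion: (-274)^5 mod 11 = 1. Thus (-274|11) = 1.
(-274/11) = 1, so 11 splits.

split — (11) = 𝔭₁𝔭₂ with 𝔭₁ ≠ 𝔭₂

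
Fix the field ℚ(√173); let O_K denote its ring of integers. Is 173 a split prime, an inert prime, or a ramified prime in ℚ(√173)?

173 is ramified

d = 173 ≡ 1 (mod 4), so O_K = ℤ[(1+√173)/2] and disc(K) = d = 173.
173 divides disc(K) = 173, so 173 ramifies.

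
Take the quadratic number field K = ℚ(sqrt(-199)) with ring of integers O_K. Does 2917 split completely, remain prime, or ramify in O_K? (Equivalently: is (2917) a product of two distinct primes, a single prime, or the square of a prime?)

Since -199 ≡ 1 mod 4, the ring of integers is ℤ[(1+√-199)/2] with discriminant -199.
Since gcd(2917, -199) = 1 the prime 2917 does not ramify.
(-199/2917) = 2718^1458 mod 2917 = 1, giving Legendre symbol 1.
(-199/2917) = 1, so 2917 splits.

split — (2917) = 𝔭₁𝔭₂ with 𝔭₁ ≠ 𝔭₂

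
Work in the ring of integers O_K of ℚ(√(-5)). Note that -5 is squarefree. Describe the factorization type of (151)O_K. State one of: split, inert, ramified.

p is inert

d = -5 ≡ 3 (mod 4), so O_K = ℤ[√-5] and disc(K) = 4d = -20.
Since gcd(151, -20) = 1 the prime 151 does not ramify.
Legendre symbol by Euler's criterion: (-5/151) ≡ (-5)^75 ≡ 150 (mod 151), i.e. (-5/151) = -1.
Legendre symbol -1 ⇒ 151 is inert.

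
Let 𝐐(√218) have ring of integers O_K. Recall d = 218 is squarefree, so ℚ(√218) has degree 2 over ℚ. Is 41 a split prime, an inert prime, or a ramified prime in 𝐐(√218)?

p is inert

218 mod 4 = 2, hence disc K = 4·218 = 872 and O_K = ℤ[√218].
41 ∤ 872, so 41 is unramified.
Legendre symbol by Euler's criterion: (218/41) ≡ 218^20 ≡ 40 (mod 41), i.e. (218/41) = -1.
(218/41) = -1, so 41 is inert.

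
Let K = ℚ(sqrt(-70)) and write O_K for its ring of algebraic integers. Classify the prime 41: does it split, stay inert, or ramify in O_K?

inert — (41) stays prime in O_K

-70 mod 4 = 2, hence disc K = 4·(-70) = -280 and O_K = ℤ[√-70].
Since gcd(41, -280) = 1 the prime 41 does not ramify.
(-70/41) = 12^20 mod 41 = 40, giving Legendre symbol -1.
d is a non-residue mod p, hence 41 remains inert in O_K.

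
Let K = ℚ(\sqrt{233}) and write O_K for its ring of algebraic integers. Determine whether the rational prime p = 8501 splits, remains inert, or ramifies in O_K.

Since 233 ≡ 1 mod 4, the ring of integers is ℤ[(1+√233)/2] with discriminant 233.
disc(K) = 233 is not divisible by 8501; 8501 is unramified.
Euler's criterion: 233^4250 mod 8501 = 1. Thus (233|8501) = 1.
(233/8501) = 1, so 8501 splits.

split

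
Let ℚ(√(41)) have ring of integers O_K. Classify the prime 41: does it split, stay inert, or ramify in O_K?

p ramifies

d = 41 ≡ 1 (mod 4), so O_K = ℤ[(1+√41)/2] and disc(K) = d = 41.
41 divides disc(K) = 41, so 41 ramifies.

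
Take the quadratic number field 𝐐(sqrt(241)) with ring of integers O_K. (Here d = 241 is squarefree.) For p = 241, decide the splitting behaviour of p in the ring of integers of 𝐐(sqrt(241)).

241 mod 4 = 1, hence disc K = 241 and O_K = ℤ[(1+√241)/2].
Ramification test: 241 | 241. The prime 241 ramifies in K.

ramified — (241) = 𝔭²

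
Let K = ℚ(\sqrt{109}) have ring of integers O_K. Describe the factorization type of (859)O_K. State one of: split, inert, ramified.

Since 109 ≡ 1 mod 4, the ring of integers is ℤ[(1+√109)/2] with discriminant 109.
Since gcd(859, 109) = 1 the prime 859 does not ramify.
Euler's criterion: 109^429 mod 859 = 858. Thus (109|859) = -1.
Legendre symbol -1 ⇒ 859 is inert.

remains prime (inert)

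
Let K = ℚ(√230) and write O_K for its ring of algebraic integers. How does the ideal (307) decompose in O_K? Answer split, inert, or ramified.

inert — (307) stays prime in O_K

Since 230 ≢ 1 mod 4, the ring of integers is ℤ[√230] with discriminant 4·230 = 920.
Since gcd(307, 920) = 1 the prime 307 does not ramify.
(230/307) = 230^153 mod 307 = 306, giving Legendre symbol -1.
d is a non-residue mod p, hence 307 remains inert in O_K.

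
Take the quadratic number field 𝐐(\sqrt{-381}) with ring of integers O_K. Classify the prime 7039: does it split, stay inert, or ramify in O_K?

d = -381 ≡ 3 (mod 4), so O_K = ℤ[√-381] and disc(K) = 4d = -1524.
7039 ∤ -1524, so 7039 is unramified.
Legendre symbol by Euler's criterion: (-381/7039) ≡ (-381)^3519 ≡ 1 (mod 7039), i.e. (-381/7039) = 1.
(-381/7039) = 1, so 7039 splits.

split — (7039) = 𝔭₁𝔭₂ with 𝔭₁ ≠ 𝔭₂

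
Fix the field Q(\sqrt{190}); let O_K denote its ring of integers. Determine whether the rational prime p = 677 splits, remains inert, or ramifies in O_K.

Since 190 ≢ 1 mod 4, the ring of integers is ℤ[√190] with discriminant 4·190 = 760.
677 ∤ 760, so 677 is unramified.
(190/677) = 190^338 mod 677 = 676, giving Legendre symbol -1.
(190/677) = -1, so 677 is inert.

remains prime (inert)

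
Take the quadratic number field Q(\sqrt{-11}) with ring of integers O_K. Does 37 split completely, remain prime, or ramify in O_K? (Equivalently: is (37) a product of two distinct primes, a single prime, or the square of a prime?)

-11 mod 4 = 1, hence disc K = -11 and O_K = ℤ[(1+√-11)/2].
Since gcd(37, -11) = 1 the prime 37 does not ramify.
(-11/37) = 26^18 mod 37 = 1, giving Legendre symbol 1.
d is a quadratic residue mod p, hence 37 splits in O_K.

37 splits in O_K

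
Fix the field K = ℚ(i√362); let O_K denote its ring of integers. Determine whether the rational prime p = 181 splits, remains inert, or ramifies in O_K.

p ramifies

Since -362 ≢ 1 mod 4, the ring of integers is ℤ[√-362] with discriminant 4·(-362) = -1448.
disc(K) = -1448 = 181·(-8), so p = 181 is ramified.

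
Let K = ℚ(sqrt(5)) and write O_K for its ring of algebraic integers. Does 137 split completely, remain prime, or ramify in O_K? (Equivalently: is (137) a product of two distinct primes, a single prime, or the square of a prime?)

inert

Since 5 ≡ 1 mod 4, the ring of integers is ℤ[(1+√5)/2] with discriminant 5.
Since gcd(137, 5) = 1 the prime 137 does not ramify.
Legendre symbol by Euler's criterion: (5/137) ≡ 5^68 ≡ 136 (mod 137), i.e. (5/137) = -1.
Legendre symbol -1 ⇒ 137 is inert.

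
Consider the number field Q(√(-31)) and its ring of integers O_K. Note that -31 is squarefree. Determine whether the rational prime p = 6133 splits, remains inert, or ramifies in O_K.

inert — (6133) stays prime in O_K

Since -31 ≡ 1 mod 4, the ring of integers is ℤ[(1+√-31)/2] with discriminant -31.
Since gcd(6133, -31) = 1 the prime 6133 does not ramify.
Legendre symbol by Euler's criterion: (-31/6133) ≡ (-31)^3066 ≡ 6132 (mod 6133), i.e. (-31/6133) = -1.
Legendre symbol -1 ⇒ 6133 is inert.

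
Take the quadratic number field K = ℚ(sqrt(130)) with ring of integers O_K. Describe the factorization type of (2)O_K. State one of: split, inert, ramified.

ramifies in O_K

d = 130 ≡ 2 (mod 4), so O_K = ℤ[√130] and disc(K) = 4d = 520.
Ramification test: 2 | 520. The prime 2 ramifies in K.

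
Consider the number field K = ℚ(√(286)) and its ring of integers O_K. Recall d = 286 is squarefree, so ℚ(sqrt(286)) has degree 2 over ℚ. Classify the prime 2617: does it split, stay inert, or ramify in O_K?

d = 286 ≡ 2 (mod 4), so O_K = ℤ[√286] and disc(K) = 4d = 1144.
Since gcd(2617, 1144) = 1 the prime 2617 does not ramify.
(286/2617) = 286^1308 mod 2617 = 2616, giving Legendre symbol -1.
Legendre symbol -1 ⇒ 2617 is inert.

p is inert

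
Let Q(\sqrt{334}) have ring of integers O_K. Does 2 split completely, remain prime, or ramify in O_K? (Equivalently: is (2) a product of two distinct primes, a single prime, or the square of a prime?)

ramifies in O_K

Since 334 ≢ 1 mod 4, the ring of integers is ℤ[√334] with discriminant 4·334 = 1336.
disc(K) = 1336 = 2·668, so p = 2 is ramified.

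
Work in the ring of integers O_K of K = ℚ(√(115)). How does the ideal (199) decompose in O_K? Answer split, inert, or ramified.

115 mod 4 = 3, hence disc K = 4·115 = 460 and O_K = ℤ[√115].
Since gcd(199, 460) = 1 the prime 199 does not ramify.
Legendre symbol by Euler's criterion: (115/199) ≡ 115^99 ≡ 1 (mod 199), i.e. (115/199) = 1.
d is a quadratic residue mod p, hence 199 splits in O_K.

split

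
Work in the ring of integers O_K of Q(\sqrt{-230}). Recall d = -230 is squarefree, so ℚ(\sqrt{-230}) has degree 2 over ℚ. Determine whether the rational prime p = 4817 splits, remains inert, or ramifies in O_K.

4817 splits in O_K

-230 mod 4 = 2, hence disc K = 4·(-230) = -920 and O_K = ℤ[√-230].
disc(K) = -920 is not divisible by 4817; 4817 is unramified.
Legendre symbol by Euler's criterion: (-230/4817) ≡ (-230)^2408 ≡ 1 (mod 4817), i.e. (-230/4817) = 1.
Legendre symbol 1 ⇒ 4817 is split.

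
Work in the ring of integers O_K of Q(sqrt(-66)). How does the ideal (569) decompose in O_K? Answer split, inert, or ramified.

d = -66 ≡ 2 (mod 4), so O_K = ℤ[√-66] and disc(K) = 4d = -264.
disc(K) = -264 is not divisible by 569; 569 is unramified.
Legendre symbol by Euler's criterion: (-66/569) ≡ (-66)^284 ≡ 1 (mod 569), i.e. (-66/569) = 1.
d is a quadratic residue mod p, hence 569 splits in O_K.

569 splits in O_K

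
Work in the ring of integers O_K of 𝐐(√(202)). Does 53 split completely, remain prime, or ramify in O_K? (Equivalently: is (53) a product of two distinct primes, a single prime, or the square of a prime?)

202 mod 4 = 2, hence disc K = 4·202 = 808 and O_K = ℤ[√202].
53 ∤ 808, so 53 is unramified.
Compute (202/53) via Euler: 43^((53-1)/2) mod 53 = 1, so (202/53) = 1.
(202/53) = 1, so 53 splits.

p splits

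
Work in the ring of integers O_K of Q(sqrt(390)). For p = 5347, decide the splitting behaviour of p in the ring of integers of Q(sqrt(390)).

Since 390 ≢ 1 mod 4, the ring of integers is ℤ[√390] with discriminant 4·390 = 1560.
disc(K) = 1560 is not divisible by 5347; 5347 is unramified.
(390/5347) = 390^2673 mod 5347 = 5346, giving Legendre symbol -1.
Legendre symbol -1 ⇒ 5347 is inert.

p is inert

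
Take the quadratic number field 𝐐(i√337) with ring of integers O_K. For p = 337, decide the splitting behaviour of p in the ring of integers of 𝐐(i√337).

p ramifies

-337 mod 4 = 3, hence disc K = 4·(-337) = -1348 and O_K = ℤ[√-337].
Ramification test: 337 | -1348. The prime 337 ramifies in K.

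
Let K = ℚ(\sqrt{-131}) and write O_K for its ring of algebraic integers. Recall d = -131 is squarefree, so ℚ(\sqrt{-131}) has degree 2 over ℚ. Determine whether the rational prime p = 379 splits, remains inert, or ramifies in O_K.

d = -131 ≡ 1 (mod 4), so O_K = ℤ[(1+√-131)/2] and disc(K) = d = -131.
Since gcd(379, -131) = 1 the prime 379 does not ramify.
Legendre symbol by Euler's criterion: (-131/379) ≡ (-131)^189 ≡ 1 (mod 379), i.e. (-131/379) = 1.
(-131/379) = 1, so 379 splits.

379 splits in O_K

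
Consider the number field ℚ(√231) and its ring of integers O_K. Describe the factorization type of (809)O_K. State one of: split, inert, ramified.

split

d = 231 ≡ 3 (mod 4), so O_K = ℤ[√231] and disc(K) = 4d = 924.
Since gcd(809, 924) = 1 the prime 809 does not ramify.
Compute (231/809) via Euler: 231^((809-1)/2) mod 809 = 1, so (231/809) = 1.
(231/809) = 1, so 809 splits.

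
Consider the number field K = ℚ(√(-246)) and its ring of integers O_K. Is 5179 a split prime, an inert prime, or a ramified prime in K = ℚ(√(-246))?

split — (5179) = 𝔭₁𝔭₂ with 𝔭₁ ≠ 𝔭₂

d = -246 ≡ 2 (mod 4), so O_K = ℤ[√-246] and disc(K) = 4d = -984.
Since gcd(5179, -984) = 1 the prime 5179 does not ramify.
Compute (-246/5179) via Euler: 4933^((5179-1)/2) mod 5179 = 1, so (-246/5179) = 1.
Legendre symbol 1 ⇒ 5179 is split.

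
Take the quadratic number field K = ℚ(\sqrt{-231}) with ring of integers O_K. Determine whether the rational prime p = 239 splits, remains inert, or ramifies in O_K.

split — (239) = 𝔭₁𝔭₂ with 𝔭₁ ≠ 𝔭₂

Since -231 ≡ 1 mod 4, the ring of integers is ℤ[(1+√-231)/2] with discriminant -231.
239 ∤ -231, so 239 is unramified.
Compute (-231/239) via Euler: 8^((239-1)/2) mod 239 = 1, so (-231/239) = 1.
d is a quadratic residue mod p, hence 239 splits in O_K.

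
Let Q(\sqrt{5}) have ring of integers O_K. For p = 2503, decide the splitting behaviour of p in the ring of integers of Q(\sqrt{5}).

d = 5 ≡ 1 (mod 4), so O_K = ℤ[(1+√5)/2] and disc(K) = d = 5.
disc(K) = 5 is not divisible by 2503; 2503 is unramified.
Euler's criterion: 5^1251 mod 2503 = 2502. Thus (5|2503) = -1.
(5/2503) = -1, so 2503 is inert.

p is inert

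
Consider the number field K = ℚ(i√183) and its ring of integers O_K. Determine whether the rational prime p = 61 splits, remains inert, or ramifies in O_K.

p ramifies

d = -183 ≡ 1 (mod 4), so O_K = ℤ[(1+√-183)/2] and disc(K) = d = -183.
disc(K) = -183 = 61·(-3), so p = 61 is ramified.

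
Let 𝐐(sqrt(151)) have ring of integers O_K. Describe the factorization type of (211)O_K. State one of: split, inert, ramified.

split — (211) = 𝔭₁𝔭₂ with 𝔭₁ ≠ 𝔭₂

151 mod 4 = 3, hence disc K = 4·151 = 604 and O_K = ℤ[√151].
disc(K) = 604 is not divisible by 211; 211 is unramified.
Legendre symbol by Euler's criterion: (151/211) ≡ 151^105 ≡ 1 (mod 211), i.e. (151/211) = 1.
d is a quadratic residue mod p, hence 211 splits in O_K.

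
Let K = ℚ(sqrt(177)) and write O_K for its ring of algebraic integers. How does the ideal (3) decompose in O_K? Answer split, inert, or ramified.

d = 177 ≡ 1 (mod 4), so O_K = ℤ[(1+√177)/2] and disc(K) = d = 177.
Ramification test: 3 | 177. The prime 3 ramifies in K.

3 is ramified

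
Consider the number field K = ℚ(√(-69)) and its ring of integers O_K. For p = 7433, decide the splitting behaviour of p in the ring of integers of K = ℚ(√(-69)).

inert — (7433) stays prime in O_K

d = -69 ≡ 3 (mod 4), so O_K = ℤ[√-69] and disc(K) = 4d = -276.
disc(K) = -276 is not divisible by 7433; 7433 is unramified.
Compute (-69/7433) via Euler: 7364^((7433-1)/2) mod 7433 = 7432, so (-69/7433) = -1.
(-69/7433) = -1, so 7433 is inert.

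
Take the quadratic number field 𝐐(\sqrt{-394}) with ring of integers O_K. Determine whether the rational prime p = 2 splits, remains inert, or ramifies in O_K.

d = -394 ≡ 2 (mod 4), so O_K = ℤ[√-394] and disc(K) = 4d = -1576.
Ramification test: 2 | -1576. The prime 2 ramifies in K.

p ramifies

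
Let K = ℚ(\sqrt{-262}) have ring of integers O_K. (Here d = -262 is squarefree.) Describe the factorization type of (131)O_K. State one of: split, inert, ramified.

ramified — (131) = 𝔭²

d = -262 ≡ 2 (mod 4), so O_K = ℤ[√-262] and disc(K) = 4d = -1048.
disc(K) = -1048 = 131·(-8), so p = 131 is ramified.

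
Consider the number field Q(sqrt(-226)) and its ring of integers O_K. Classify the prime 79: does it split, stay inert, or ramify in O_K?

d = -226 ≡ 2 (mod 4), so O_K = ℤ[√-226] and disc(K) = 4d = -904.
disc(K) = -904 is not divisible by 79; 79 is unramified.
Compute (-226/79) via Euler: 11^((79-1)/2) mod 79 = 1, so (-226/79) = 1.
d is a quadratic residue mod p, hence 79 splits in O_K.

split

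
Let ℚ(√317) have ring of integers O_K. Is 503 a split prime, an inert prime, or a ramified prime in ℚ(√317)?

Since 317 ≡ 1 mod 4, the ring of integers is ℤ[(1+√317)/2] with discriminant 317.
Since gcd(503, 317) = 1 the prime 503 does not ramify.
Compute (317/503) via Euler: 317^((503-1)/2) mod 503 = 1, so (317/503) = 1.
Legendre symbol 1 ⇒ 503 is split.

503 splits in O_K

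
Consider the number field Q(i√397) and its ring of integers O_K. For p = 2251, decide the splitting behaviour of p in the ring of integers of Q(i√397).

d = -397 ≡ 3 (mod 4), so O_K = ℤ[√-397] and disc(K) = 4d = -1588.
Since gcd(2251, -1588) = 1 the prime 2251 does not ramify.
Compute (-397/2251) via Euler: 1854^((2251-1)/2) mod 2251 = 2250, so (-397/2251) = -1.
d is a non-residue mod p, hence 2251 remains inert in O_K.

inert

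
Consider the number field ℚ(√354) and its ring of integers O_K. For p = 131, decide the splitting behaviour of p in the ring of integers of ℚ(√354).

d = 354 ≡ 2 (mod 4), so O_K = ℤ[√354] and disc(K) = 4d = 1416.
Since gcd(131, 1416) = 1 the prime 131 does not ramify.
Legendre symbol by Euler's criterion: (354/131) ≡ 354^65 ≡ 130 (mod 131), i.e. (354/131) = -1.
(354/131) = -1, so 131 is inert.

inert — (131) stays prime in O_K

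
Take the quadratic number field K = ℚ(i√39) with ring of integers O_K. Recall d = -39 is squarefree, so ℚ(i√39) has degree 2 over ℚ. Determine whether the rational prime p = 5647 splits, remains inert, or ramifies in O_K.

-39 mod 4 = 1, hence disc K = -39 and O_K = ℤ[(1+√-39)/2].
5647 ∤ -39, so 5647 is unramified.
(-39/5647) = 5608^2823 mod 5647 = 5646, giving Legendre symbol -1.
Legendre symbol -1 ⇒ 5647 is inert.

inert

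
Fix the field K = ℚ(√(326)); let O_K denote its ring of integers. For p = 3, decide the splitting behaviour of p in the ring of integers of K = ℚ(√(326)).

326 mod 4 = 2, hence disc K = 4·326 = 1304 and O_K = ℤ[√326].
Since gcd(3, 1304) = 1 the prime 3 does not ramify.
(326/3) = 2^1 mod 3 = 2, giving Legendre symbol -1.
(326/3) = -1, so 3 is inert.

inert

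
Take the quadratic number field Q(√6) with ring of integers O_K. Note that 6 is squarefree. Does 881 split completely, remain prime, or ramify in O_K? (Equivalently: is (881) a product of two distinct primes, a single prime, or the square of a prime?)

881 remains inert

Since 6 ≢ 1 mod 4, the ring of integers is ℤ[√6] with discriminant 4·6 = 24.
disc(K) = 24 is not divisible by 881; 881 is unramified.
Compute (6/881) via Euler: 6^((881-1)/2) mod 881 = 880, so (6/881) = -1.
(6/881) = -1, so 881 is inert.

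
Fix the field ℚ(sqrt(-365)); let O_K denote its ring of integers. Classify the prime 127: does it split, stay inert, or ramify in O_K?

p splits

Since -365 ≢ 1 mod 4, the ring of integers is ℤ[√-365] with discriminant 4·(-365) = -1460.
disc(K) = -1460 is not divisible by 127; 127 is unramified.
Compute (-365/127) via Euler: 16^((127-1)/2) mod 127 = 1, so (-365/127) = 1.
Legendre symbol 1 ⇒ 127 is split.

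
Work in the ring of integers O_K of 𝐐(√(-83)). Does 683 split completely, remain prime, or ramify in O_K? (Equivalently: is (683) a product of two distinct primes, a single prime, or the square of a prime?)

d = -83 ≡ 1 (mod 4), so O_K = ℤ[(1+√-83)/2] and disc(K) = d = -83.
683 ∤ -83, so 683 is unramified.
Euler's criterion: (-83)^341 mod 683 = 682. Thus (-83|683) = -1.
(-83/683) = -1, so 683 is inert.

inert — (683) stays prime in O_K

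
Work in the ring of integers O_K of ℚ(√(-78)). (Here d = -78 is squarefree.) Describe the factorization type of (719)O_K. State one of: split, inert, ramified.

Since -78 ≢ 1 mod 4, the ring of integers is ℤ[√-78] with discriminant 4·(-78) = -312.
Since gcd(719, -312) = 1 the prime 719 does not ramify.
(-78/719) = 641^359 mod 719 = 718, giving Legendre symbol -1.
Legendre symbol -1 ⇒ 719 is inert.

inert — (719) stays prime in O_K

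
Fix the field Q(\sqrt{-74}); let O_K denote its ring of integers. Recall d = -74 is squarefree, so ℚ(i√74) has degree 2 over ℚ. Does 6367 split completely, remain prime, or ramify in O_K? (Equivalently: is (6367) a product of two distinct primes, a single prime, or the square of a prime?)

-74 mod 4 = 2, hence disc K = 4·(-74) = -296 and O_K = ℤ[√-74].
Since gcd(6367, -296) = 1 the prime 6367 does not ramify.
Compute (-74/6367) via Euler: 6293^((6367-1)/2) mod 6367 = 6366, so (-74/6367) = -1.
d is a non-residue mod p, hence 6367 remains inert in O_K.

p is inert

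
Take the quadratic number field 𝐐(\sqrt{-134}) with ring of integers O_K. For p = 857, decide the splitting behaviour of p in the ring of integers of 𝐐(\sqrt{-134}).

p is inert

Since -134 ≢ 1 mod 4, the ring of integers is ℤ[√-134] with discriminant 4·(-134) = -536.
857 ∤ -536, so 857 is unramified.
(-134/857) = 723^428 mod 857 = 856, giving Legendre symbol -1.
(-134/857) = -1, so 857 is inert.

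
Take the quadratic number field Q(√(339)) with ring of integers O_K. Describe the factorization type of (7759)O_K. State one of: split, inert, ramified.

339 mod 4 = 3, hence disc K = 4·339 = 1356 and O_K = ℤ[√339].
Since gcd(7759, 1356) = 1 the prime 7759 does not ramify.
(339/7759) = 339^3879 mod 7759 = 1, giving Legendre symbol 1.
Legendre symbol 1 ⇒ 7759 is split.

7759 splits in O_K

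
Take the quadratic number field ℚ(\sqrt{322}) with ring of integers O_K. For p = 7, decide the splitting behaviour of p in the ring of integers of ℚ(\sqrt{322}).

d = 322 ≡ 2 (mod 4), so O_K = ℤ[√322] and disc(K) = 4d = 1288.
Ramification test: 7 | 1288. The prime 7 ramifies in K.

ramifies in O_K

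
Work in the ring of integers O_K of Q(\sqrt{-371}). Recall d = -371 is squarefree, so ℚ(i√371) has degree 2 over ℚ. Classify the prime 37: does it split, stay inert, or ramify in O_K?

splits completely

-371 mod 4 = 1, hence disc K = -371 and O_K = ℤ[(1+√-371)/2].
37 ∤ -371, so 37 is unramified.
Euler's criterion: (-371)^18 mod 37 = 1. Thus (-371|37) = 1.
(-371/37) = 1, so 37 splits.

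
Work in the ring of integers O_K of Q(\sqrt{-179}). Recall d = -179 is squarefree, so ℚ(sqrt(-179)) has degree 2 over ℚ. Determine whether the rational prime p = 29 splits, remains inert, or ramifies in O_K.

splits completely

Since -179 ≡ 1 mod 4, the ring of integers is ℤ[(1+√-179)/2] with discriminant -179.
29 ∤ -179, so 29 is unramified.
Euler's criterion: (-179)^14 mod 29 = 1. Thus (-179|29) = 1.
(-179/29) = 1, so 29 splits.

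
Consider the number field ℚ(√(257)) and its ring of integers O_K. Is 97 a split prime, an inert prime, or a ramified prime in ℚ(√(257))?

Since 257 ≡ 1 mod 4, the ring of integers is ℤ[(1+√257)/2] with discriminant 257.
97 ∤ 257, so 97 is unramified.
Euler's criterion: 257^48 mod 97 = 96. Thus (257|97) = -1.
(257/97) = -1, so 97 is inert.

p is inert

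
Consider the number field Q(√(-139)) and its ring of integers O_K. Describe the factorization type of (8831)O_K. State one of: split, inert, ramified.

p is inert

d = -139 ≡ 1 (mod 4), so O_K = ℤ[(1+√-139)/2] and disc(K) = d = -139.
Since gcd(8831, -139) = 1 the prime 8831 does not ramify.
Euler's criterion: (-139)^4415 mod 8831 = 8830. Thus (-139|8831) = -1.
(-139/8831) = -1, so 8831 is inert.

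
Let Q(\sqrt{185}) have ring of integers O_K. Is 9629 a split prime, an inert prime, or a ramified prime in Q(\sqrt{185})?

d = 185 ≡ 1 (mod 4), so O_K = ℤ[(1+√185)/2] and disc(K) = d = 185.
9629 ∤ 185, so 9629 is unramified.
(185/9629) = 185^4814 mod 9629 = 1, giving Legendre symbol 1.
Legendre symbol 1 ⇒ 9629 is split.

9629 splits in O_K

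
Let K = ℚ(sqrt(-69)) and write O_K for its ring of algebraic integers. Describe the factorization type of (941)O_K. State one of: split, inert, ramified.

-69 mod 4 = 3, hence disc K = 4·(-69) = -276 and O_K = ℤ[√-69].
941 ∤ -276, so 941 is unramified.
Euler's criterion: (-69)^470 mod 941 = 1. Thus (-69|941) = 1.
d is a quadratic residue mod p, hence 941 splits in O_K.

p splits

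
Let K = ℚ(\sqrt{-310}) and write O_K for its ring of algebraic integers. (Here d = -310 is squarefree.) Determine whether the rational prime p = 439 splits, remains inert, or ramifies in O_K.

-310 mod 4 = 2, hence disc K = 4·(-310) = -1240 and O_K = ℤ[√-310].
Since gcd(439, -1240) = 1 the prime 439 does not ramify.
Compute (-310/439) via Euler: 129^((439-1)/2) mod 439 = 1, so (-310/439) = 1.
Legendre symbol 1 ⇒ 439 is split.

split — (439) = 𝔭₁𝔭₂ with 𝔭₁ ≠ 𝔭₂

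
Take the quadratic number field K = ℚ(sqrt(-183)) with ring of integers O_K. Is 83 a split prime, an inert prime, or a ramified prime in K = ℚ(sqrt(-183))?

inert

d = -183 ≡ 1 (mod 4), so O_K = ℤ[(1+√-183)/2] and disc(K) = d = -183.
disc(K) = -183 is not divisible by 83; 83 is unramified.
Legendre symbol by Euler's criterion: (-183/83) ≡ (-183)^41 ≡ 82 (mod 83), i.e. (-183/83) = -1.
d is a non-residue mod p, hence 83 remains inert in O_K.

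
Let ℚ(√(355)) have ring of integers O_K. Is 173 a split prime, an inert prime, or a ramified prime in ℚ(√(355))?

split

Since 355 ≢ 1 mod 4, the ring of integers is ℤ[√355] with discriminant 4·355 = 1420.
Since gcd(173, 1420) = 1 the prime 173 does not ramify.
(355/173) = 9^86 mod 173 = 1, giving Legendre symbol 1.
d is a quadratic residue mod p, hence 173 splits in O_K.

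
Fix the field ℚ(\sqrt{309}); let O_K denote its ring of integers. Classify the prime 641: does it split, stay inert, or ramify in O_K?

Since 309 ≡ 1 mod 4, the ring of integers is ℤ[(1+√309)/2] with discriminant 309.
Since gcd(641, 309) = 1 the prime 641 does not ramify.
(309/641) = 309^320 mod 641 = 640, giving Legendre symbol -1.
d is a non-residue mod p, hence 641 remains inert in O_K.

remains prime (inert)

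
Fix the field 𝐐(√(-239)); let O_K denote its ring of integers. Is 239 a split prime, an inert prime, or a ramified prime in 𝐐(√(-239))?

ramifies in O_K

d = -239 ≡ 1 (mod 4), so O_K = ℤ[(1+√-239)/2] and disc(K) = d = -239.
239 divides disc(K) = -239, so 239 ramifies.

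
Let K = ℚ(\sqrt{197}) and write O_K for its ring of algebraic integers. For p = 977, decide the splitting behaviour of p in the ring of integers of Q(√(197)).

p is inert

197 mod 4 = 1, hence disc K = 197 and O_K = ℤ[(1+√197)/2].
disc(K) = 197 is not divisible by 977; 977 is unramified.
Compute (197/977) via Euler: 197^((977-1)/2) mod 977 = 976, so (197/977) = -1.
Legendre symbol -1 ⇒ 977 is inert.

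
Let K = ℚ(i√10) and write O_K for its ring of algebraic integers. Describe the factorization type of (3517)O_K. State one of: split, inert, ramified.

d = -10 ≡ 2 (mod 4), so O_K = ℤ[√-10] and disc(K) = 4d = -40.
3517 ∤ -40, so 3517 is unramified.
Compute (-10/3517) via Euler: 3507^((3517-1)/2) mod 3517 = 1, so (-10/3517) = 1.
Legendre symbol 1 ⇒ 3517 is split.

splits completely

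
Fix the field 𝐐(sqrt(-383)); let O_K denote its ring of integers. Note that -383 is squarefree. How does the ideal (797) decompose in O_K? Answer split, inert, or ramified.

p splits

-383 mod 4 = 1, hence disc K = -383 and O_K = ℤ[(1+√-383)/2].
797 ∤ -383, so 797 is unramified.
Legendre symbol by Euler's criterion: (-383/797) ≡ (-383)^398 ≡ 1 (mod 797), i.e. (-383/797) = 1.
(-383/797) = 1, so 797 splits.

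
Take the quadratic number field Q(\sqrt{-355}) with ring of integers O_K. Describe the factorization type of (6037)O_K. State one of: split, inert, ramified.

inert

d = -355 ≡ 1 (mod 4), so O_K = ℤ[(1+√-355)/2] and disc(K) = d = -355.
Since gcd(6037, -355) = 1 the prime 6037 does not ramify.
Euler's criterion: (-355)^3018 mod 6037 = 6036. Thus (-355|6037) = -1.
Legendre symbol -1 ⇒ 6037 is inert.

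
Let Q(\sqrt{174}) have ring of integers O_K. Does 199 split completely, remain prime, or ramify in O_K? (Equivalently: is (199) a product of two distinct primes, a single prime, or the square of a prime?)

d = 174 ≡ 2 (mod 4), so O_K = ℤ[√174] and disc(K) = 4d = 696.
disc(K) = 696 is not divisible by 199; 199 is unramified.
Compute (174/199) via Euler: 174^((199-1)/2) mod 199 = 198, so (174/199) = -1.
Legendre symbol -1 ⇒ 199 is inert.

199 remains inert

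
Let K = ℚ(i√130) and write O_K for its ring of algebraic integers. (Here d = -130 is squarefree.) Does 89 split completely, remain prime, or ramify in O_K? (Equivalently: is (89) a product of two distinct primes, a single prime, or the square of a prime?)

p is inert

-130 mod 4 = 2, hence disc K = 4·(-130) = -520 and O_K = ℤ[√-130].
89 ∤ -520, so 89 is unramified.
Legendre symbol by Euler's criterion: (-130/89) ≡ (-130)^44 ≡ 88 (mod 89), i.e. (-130/89) = -1.
Legendre symbol -1 ⇒ 89 is inert.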